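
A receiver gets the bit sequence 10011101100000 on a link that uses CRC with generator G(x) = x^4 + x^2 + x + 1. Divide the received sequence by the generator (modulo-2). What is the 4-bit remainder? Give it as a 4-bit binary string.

0000

Modulo-2 division of 10011101100000 by 10111:
  pos 0: 10011 XOR 10111 = 00100
  pos 2: 10010 XOR 10111 = 00101
  pos 4: 10111 XOR 10111 = 00000
Remainder = 0000 (zero — the frame passes the CRC check).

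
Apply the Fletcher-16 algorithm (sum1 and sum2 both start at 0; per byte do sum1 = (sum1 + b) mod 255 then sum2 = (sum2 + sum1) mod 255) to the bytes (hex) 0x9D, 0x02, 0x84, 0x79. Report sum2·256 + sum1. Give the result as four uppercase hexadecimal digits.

Running sums (mod 255):
  after byte 0 (0x9D): sum1=157, sum2=157
  after byte 1 (0x02): sum1=159, sum2=61
  after byte 2 (0x84): sum1=36, sum2=97
  after byte 3 (0x79): sum1=157, sum2=254
Checksum = sum2·256 + sum1 = 254·256 + 157 = 65181 = 0xFE9D.

FE9D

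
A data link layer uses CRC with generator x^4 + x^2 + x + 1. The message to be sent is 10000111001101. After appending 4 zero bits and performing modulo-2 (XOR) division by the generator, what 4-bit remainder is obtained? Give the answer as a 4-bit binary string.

0100

Append 4 zeros: 100001110011010000. Divide by 10111 (XOR where the leading bit is 1):
  pos 0: 10000 XOR 10111 = 00111
  pos 2: 11111 XOR 10111 = 01000
  pos 3: 10001 XOR 10111 = 00110
  pos 5: 11000 XOR 10111 = 01111
  pos 6: 11111 XOR 10111 = 01000
  pos 7: 10001 XOR 10111 = 00110
  pos 9: 11001 XOR 10111 = 01110
  pos 10: 11100 XOR 10111 = 01011
  pos 11: 10110 XOR 10111 = 00001
Remainder (last 4 bits) = 0100. This is the CRC / FCS.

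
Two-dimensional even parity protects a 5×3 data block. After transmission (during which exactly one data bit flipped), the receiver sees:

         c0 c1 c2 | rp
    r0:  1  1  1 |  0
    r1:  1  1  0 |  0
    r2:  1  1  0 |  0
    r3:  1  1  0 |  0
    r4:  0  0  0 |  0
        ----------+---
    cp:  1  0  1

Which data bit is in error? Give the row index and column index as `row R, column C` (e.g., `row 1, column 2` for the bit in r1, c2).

Recompute each row's even parity and compare to rp:
  r0: data parity 1, sent rp 0 → mismatch
  r1: data parity 0, sent rp 0 → ok
  r2: data parity 0, sent rp 0 → ok
  r3: data parity 0, sent rp 0 → ok
  r4: data parity 0, sent rp 0 → ok
Recompute each column's even parity and compare to cp:
  c0: data parity 0, sent cp 1 → mismatch
  c1: data parity 0, sent cp 0 → ok
  c2: data parity 1, sent cp 1 → ok
Exactly one row (r0) and one column (c0) fail → the flipped bit is at their intersection.

row 0, column 0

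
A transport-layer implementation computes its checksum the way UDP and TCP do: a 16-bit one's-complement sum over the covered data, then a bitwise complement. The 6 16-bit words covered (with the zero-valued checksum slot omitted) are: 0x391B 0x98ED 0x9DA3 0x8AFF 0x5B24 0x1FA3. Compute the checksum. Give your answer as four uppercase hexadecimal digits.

8A8C

One's-complement addition (fold any carry out of bit 15 back into bit 0):
  0x391B + 0x98ED = 0x0D208
  0xD208 + 0x9DA3 = 0x16FAB → wrap carry → 0x6FAC
  0x6FAC + 0x8AFF = 0x0FAAB
  0xFAAB + 0x5B24 = 0x155CF → wrap carry → 0x55D0
  0x55D0 + 0x1FA3 = 0x07573
One's-complement sum = 0x7573.
Checksum = ~0x7573 & 0xFFFF = 0x8A8C.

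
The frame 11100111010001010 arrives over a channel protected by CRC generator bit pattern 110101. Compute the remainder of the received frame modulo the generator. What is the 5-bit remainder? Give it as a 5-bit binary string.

01000

Modulo-2 division of 11100111010001010 by 110101:
  pos 0: 111001 XOR 110101 = 001100
  pos 2: 110011 XOR 110101 = 000110
  pos 5: 110010 XOR 110101 = 000111
  pos 8: 111001 XOR 110101 = 001100
  pos 10: 110001 XOR 110101 = 000100
Remainder = 01000 (nonzero — an error is detected).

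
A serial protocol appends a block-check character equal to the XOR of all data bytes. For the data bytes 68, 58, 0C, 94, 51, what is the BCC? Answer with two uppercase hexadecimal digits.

F9

XOR the bytes together:
  start with 0x68
  0x68 ⊕ 0x58 = 0x30
  0x30 ⊕ 0x0C = 0x3C
  0x3C ⊕ 0x94 = 0xA8
  0xA8 ⊕ 0x51 = 0xF9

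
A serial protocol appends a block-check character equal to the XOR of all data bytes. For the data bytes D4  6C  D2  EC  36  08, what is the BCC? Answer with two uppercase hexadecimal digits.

XOR the bytes together:
  start with 0xD4
  0xD4 ⊕ 0x6C = 0xB8
  0xB8 ⊕ 0xD2 = 0x6A
  0x6A ⊕ 0xEC = 0x86
  0x86 ⊕ 0x36 = 0xB0
  0xB0 ⊕ 0x08 = 0xB8

B8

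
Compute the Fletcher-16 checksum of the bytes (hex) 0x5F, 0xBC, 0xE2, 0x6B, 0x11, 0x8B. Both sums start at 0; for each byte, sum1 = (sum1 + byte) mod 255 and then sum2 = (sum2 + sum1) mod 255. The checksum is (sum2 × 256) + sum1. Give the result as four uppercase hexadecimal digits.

Running sums (mod 255):
  after byte 0 (0x5F): sum1=95, sum2=95
  after byte 1 (0xBC): sum1=28, sum2=123
  after byte 2 (0xE2): sum1=254, sum2=122
  after byte 3 (0x6B): sum1=106, sum2=228
  after byte 4 (0x11): sum1=123, sum2=96
  after byte 5 (0x8B): sum1=7, sum2=103
Checksum = sum2·256 + sum1 = 103·256 + 7 = 26375 = 0x6707.

6707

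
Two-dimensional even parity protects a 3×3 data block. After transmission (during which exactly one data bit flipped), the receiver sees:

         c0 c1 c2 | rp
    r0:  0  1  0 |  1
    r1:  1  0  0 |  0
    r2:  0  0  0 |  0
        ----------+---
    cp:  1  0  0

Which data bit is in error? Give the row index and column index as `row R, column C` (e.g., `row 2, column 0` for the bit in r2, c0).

row 1, column 1

Recompute each row's even parity and compare to rp:
  r0: data parity 1, sent rp 1 → ok
  r1: data parity 1, sent rp 0 → mismatch
  r2: data parity 0, sent rp 0 → ok
Recompute each column's even parity and compare to cp:
  c0: data parity 1, sent cp 1 → ok
  c1: data parity 1, sent cp 0 → mismatch
  c2: data parity 0, sent cp 0 → ok
Exactly one row (r1) and one column (c1) fail → the flipped bit is at their intersection.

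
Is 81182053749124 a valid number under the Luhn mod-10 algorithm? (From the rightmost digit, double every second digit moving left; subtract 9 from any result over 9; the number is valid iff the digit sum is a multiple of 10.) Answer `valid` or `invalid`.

invalid

From the right, keep odd positions and double even positions (subtract 9 from any doubled value over 9):
  doubled (positions 2,4,...): 4 9 5 1 4 2 7 → sum 32
  kept (positions 1,3,...): 4 1 4 3 0 8 1 → sum 21
Total = 53.
53 mod 10 = 3, so the number is invalid.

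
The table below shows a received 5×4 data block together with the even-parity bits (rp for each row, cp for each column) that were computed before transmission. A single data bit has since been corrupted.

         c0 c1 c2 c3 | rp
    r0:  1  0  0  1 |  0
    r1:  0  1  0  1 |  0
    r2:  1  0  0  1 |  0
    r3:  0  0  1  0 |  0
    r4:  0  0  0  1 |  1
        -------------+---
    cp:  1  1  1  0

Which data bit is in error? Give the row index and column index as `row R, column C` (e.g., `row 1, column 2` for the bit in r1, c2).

row 3, column 0

Recompute each row's even parity and compare to rp:
  r0: data parity 0, sent rp 0 → ok
  r1: data parity 0, sent rp 0 → ok
  r2: data parity 0, sent rp 0 → ok
  r3: data parity 1, sent rp 0 → mismatch
  r4: data parity 1, sent rp 1 → ok
Recompute each column's even parity and compare to cp:
  c0: data parity 0, sent cp 1 → mismatch
  c1: data parity 1, sent cp 1 → ok
  c2: data parity 1, sent cp 1 → ok
  c3: data parity 0, sent cp 0 → ok
Exactly one row (r3) and one column (c0) fail → the flipped bit is at their intersection.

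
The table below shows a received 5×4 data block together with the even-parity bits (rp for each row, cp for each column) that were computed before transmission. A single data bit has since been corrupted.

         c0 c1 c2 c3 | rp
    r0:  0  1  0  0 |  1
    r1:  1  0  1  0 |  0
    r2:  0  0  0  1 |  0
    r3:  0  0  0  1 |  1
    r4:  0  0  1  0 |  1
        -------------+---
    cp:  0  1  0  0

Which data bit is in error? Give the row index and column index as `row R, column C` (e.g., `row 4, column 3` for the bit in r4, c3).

row 2, column 0

Recompute each row's even parity and compare to rp:
  r0: data parity 1, sent rp 1 → ok
  r1: data parity 0, sent rp 0 → ok
  r2: data parity 1, sent rp 0 → mismatch
  r3: data parity 1, sent rp 1 → ok
  r4: data parity 1, sent rp 1 → ok
Recompute each column's even parity and compare to cp:
  c0: data parity 1, sent cp 0 → mismatch
  c1: data parity 1, sent cp 1 → ok
  c2: data parity 0, sent cp 0 → ok
  c3: data parity 0, sent cp 0 → ok
Exactly one row (r2) and one column (c0) fail → the flipped bit is at their intersection.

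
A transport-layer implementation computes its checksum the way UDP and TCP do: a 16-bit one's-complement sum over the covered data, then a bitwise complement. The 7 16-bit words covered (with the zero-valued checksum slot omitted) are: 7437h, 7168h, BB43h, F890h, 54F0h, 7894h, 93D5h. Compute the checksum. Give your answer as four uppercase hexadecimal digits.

One's-complement addition (fold any carry out of bit 15 back into bit 0):
  0x7437 + 0x7168 = 0x0E59F
  0xE59F + 0xBB43 = 0x1A0E2 → wrap carry → 0xA0E3
  0xA0E3 + 0xF890 = 0x19973 → wrap carry → 0x9974
  0x9974 + 0x54F0 = 0x0EE64
  0xEE64 + 0x7894 = 0x166F8 → wrap carry → 0x66F9
  0x66F9 + 0x93D5 = 0x0FACE
One's-complement sum = 0xFACE.
Checksum = ~0xFACE & 0xFFFF = 0x0531.

0531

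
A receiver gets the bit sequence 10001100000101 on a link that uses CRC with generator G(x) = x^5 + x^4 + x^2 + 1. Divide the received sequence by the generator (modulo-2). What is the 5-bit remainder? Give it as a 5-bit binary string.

Modulo-2 division of 10001100000101 by 110101:
  pos 0: 100011 XOR 110101 = 010110
  pos 1: 101100 XOR 110101 = 011001
  pos 2: 110010 XOR 110101 = 000111
  pos 5: 111000 XOR 110101 = 001101
  pos 7: 110110 XOR 110101 = 000011
Remainder = 00111 (nonzero — an error is detected).

00111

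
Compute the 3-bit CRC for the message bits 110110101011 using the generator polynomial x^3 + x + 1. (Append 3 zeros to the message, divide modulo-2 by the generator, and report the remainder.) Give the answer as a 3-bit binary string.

011

Append 3 zeros: 110110101011000. Divide by 1011 (XOR where the leading bit is 1):
  pos 0: 1101 XOR 1011 = 0110
  pos 1: 1101 XOR 1011 = 0110
  pos 2: 1100 XOR 1011 = 0111
  pos 3: 1111 XOR 1011 = 0100
  pos 4: 1000 XOR 1011 = 0011
  pos 6: 1110 XOR 1011 = 0101
  pos 7: 1011 XOR 1011 = 0000
  pos 11: 1000 XOR 1011 = 0011
Remainder (last 3 bits) = 011. This is the CRC / FCS.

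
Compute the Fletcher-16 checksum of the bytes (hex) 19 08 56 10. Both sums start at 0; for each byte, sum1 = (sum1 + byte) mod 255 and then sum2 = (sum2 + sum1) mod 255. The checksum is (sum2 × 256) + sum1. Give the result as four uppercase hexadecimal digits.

3987

Running sums (mod 255):
  after byte 0 (19): sum1=25, sum2=25
  after byte 1 (08): sum1=33, sum2=58
  after byte 2 (56): sum1=119, sum2=177
  after byte 3 (10): sum1=135, sum2=57
Checksum = sum2·256 + sum1 = 57·256 + 135 = 14727 = 0x3987.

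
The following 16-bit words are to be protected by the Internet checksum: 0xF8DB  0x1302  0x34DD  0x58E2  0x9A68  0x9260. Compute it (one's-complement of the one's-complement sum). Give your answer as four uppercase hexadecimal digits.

3999

One's-complement addition (fold any carry out of bit 15 back into bit 0):
  0xF8DB + 0x1302 = 0x10BDD → wrap carry → 0x0BDE
  0x0BDE + 0x34DD = 0x040BB
  0x40BB + 0x58E2 = 0x0999D
  0x999D + 0x9A68 = 0x13405 → wrap carry → 0x3406
  0x3406 + 0x9260 = 0x0C666
One's-complement sum = 0xC666.
Checksum = ~0xC666 & 0xFFFF = 0x3999.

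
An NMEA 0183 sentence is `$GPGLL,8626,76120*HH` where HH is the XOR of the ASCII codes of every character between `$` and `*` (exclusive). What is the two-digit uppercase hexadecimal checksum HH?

XOR the ASCII codes of the payload characters:
  'G' = 0x47 → acc = 0x47
  'P' = 0x50 → acc = 0x17
  'G' = 0x47 → acc = 0x50
  'L' = 0x4C → acc = 0x1C
  'L' = 0x4C → acc = 0x50
  ',' = 0x2C → acc = 0x7C
  '8' = 0x38 → acc = 0x44
  '6' = 0x36 → acc = 0x72
  '2' = 0x32 → acc = 0x40
  '6' = 0x36 → acc = 0x76
  ',' = 0x2C → acc = 0x5A
  '7' = 0x37 → acc = 0x6D
  '6' = 0x36 → acc = 0x5B
  '1' = 0x31 → acc = 0x6A
  '2' = 0x32 → acc = 0x58
  '0' = 0x30 → acc = 0x68
Checksum = 0x68.

68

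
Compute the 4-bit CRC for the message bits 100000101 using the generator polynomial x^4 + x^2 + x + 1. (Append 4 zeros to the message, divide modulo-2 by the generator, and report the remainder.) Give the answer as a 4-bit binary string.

Append 4 zeros: 1000001010000. Divide by 10111 (XOR where the leading bit is 1):
  pos 0: 10000 XOR 10111 = 00111
  pos 2: 11101 XOR 10111 = 01010
  pos 3: 10100 XOR 10111 = 00011
  pos 6: 11100 XOR 10111 = 01011
  pos 7: 10110 XOR 10111 = 00001
Remainder (last 4 bits) = 0010. This is the CRC / FCS.

0010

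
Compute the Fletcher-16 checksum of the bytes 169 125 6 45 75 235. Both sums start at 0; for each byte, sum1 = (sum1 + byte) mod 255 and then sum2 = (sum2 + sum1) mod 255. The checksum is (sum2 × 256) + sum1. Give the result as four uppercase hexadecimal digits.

8F91

Running sums (mod 255):
  after byte 0 (169): sum1=169, sum2=169
  after byte 1 (125): sum1=39, sum2=208
  after byte 2 (6): sum1=45, sum2=253
  after byte 3 (45): sum1=90, sum2=88
  after byte 4 (75): sum1=165, sum2=253
  after byte 5 (235): sum1=145, sum2=143
Checksum = sum2·256 + sum1 = 143·256 + 145 = 36753 = 0x8F91.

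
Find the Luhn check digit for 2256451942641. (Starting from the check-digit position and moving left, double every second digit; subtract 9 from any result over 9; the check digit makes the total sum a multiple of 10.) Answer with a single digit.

4

Partial digits right→left: 1 4 6 2 4 9 1 5 4 6 5 2 2
Double every second digit counting from the check-digit position (so the 1st, 3rd, 5th, ... of the partial from the right).
  doubled (with −9 where >9): 2 3 8 2 8 1 4 → sum 28
  kept as-is: 4 2 9 5 6 2 → sum 28
Total = 28 + 28 = 56.
Check digit = (10 − (56 mod 10)) mod 10 = 4.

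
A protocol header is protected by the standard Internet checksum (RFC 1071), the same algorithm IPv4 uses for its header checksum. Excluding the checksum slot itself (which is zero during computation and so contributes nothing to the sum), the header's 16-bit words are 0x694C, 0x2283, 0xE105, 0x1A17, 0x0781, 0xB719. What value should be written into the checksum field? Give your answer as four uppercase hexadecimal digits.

BA78

One's-complement addition (fold any carry out of bit 15 back into bit 0):
  0x694C + 0x2283 = 0x08BCF
  0x8BCF + 0xE105 = 0x16CD4 → wrap carry → 0x6CD5
  0x6CD5 + 0x1A17 = 0x086EC
  0x86EC + 0x0781 = 0x08E6D
  0x8E6D + 0xB719 = 0x14586 → wrap carry → 0x4587
One's-complement sum = 0x4587.
Checksum = ~0x4587 & 0xFFFF = 0xBA78.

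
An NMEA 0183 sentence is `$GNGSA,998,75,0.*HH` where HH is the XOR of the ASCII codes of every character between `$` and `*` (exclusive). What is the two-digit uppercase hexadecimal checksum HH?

XOR the ASCII codes of the payload characters:
  'G' = 0x47 → acc = 0x47
  'N' = 0x4E → acc = 0x09
  'G' = 0x47 → acc = 0x4E
  'S' = 0x53 → acc = 0x1D
  'A' = 0x41 → acc = 0x5C
  ',' = 0x2C → acc = 0x70
  '9' = 0x39 → acc = 0x49
  '9' = 0x39 → acc = 0x70
  '8' = 0x38 → acc = 0x48
  ',' = 0x2C → acc = 0x64
  '7' = 0x37 → acc = 0x53
  '5' = 0x35 → acc = 0x66
  ',' = 0x2C → acc = 0x4A
  '0' = 0x30 → acc = 0x7A
  '.' = 0x2E → acc = 0x54
Checksum = 0x54.

54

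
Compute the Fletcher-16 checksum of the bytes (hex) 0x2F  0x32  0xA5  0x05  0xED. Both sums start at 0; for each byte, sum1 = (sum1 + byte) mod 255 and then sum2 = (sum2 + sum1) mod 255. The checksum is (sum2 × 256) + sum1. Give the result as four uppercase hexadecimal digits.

Running sums (mod 255):
  after byte 0 (0x2F): sum1=47, sum2=47
  after byte 1 (0x32): sum1=97, sum2=144
  after byte 2 (0xA5): sum1=7, sum2=151
  after byte 3 (0x05): sum1=12, sum2=163
  after byte 4 (0xED): sum1=249, sum2=157
Checksum = sum2·256 + sum1 = 157·256 + 249 = 40441 = 0x9DF9.

9DF9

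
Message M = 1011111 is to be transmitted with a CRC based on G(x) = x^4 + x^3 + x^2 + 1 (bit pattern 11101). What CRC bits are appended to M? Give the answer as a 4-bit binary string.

1111

Append 4 zeros: 10111110000. Divide by 11101 (XOR where the leading bit is 1):
  pos 0: 10111 XOR 11101 = 01010
  pos 1: 10101 XOR 11101 = 01000
  pos 2: 10001 XOR 11101 = 01100
  pos 3: 11000 XOR 11101 = 00101
  pos 5: 10100 XOR 11101 = 01001
  pos 6: 10010 XOR 11101 = 01111
Remainder (last 4 bits) = 1111. This is the CRC / FCS.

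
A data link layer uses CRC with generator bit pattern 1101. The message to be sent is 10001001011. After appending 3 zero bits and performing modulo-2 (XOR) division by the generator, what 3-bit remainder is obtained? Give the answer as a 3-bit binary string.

Append 3 zeros: 10001001011000. Divide by 1101 (XOR where the leading bit is 1):
  pos 0: 1000 XOR 1101 = 0101
  pos 1: 1011 XOR 1101 = 0110
  pos 2: 1100 XOR 1101 = 0001
  pos 5: 1010 XOR 1101 = 0111
  pos 6: 1111 XOR 1101 = 0010
  pos 8: 1010 XOR 1101 = 0111
  pos 9: 1110 XOR 1101 = 0011
Remainder (last 3 bits) = 110. This is the CRC / FCS.

110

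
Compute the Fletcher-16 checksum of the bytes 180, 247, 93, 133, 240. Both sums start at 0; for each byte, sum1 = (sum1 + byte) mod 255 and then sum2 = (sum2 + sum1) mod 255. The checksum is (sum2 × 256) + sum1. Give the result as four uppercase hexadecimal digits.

7B80

Running sums (mod 255):
  after byte 0 (180): sum1=180, sum2=180
  after byte 1 (247): sum1=172, sum2=97
  after byte 2 (93): sum1=10, sum2=107
  after byte 3 (133): sum1=143, sum2=250
  after byte 4 (240): sum1=128, sum2=123
Checksum = sum2·256 + sum1 = 123·256 + 128 = 31616 = 0x7B80.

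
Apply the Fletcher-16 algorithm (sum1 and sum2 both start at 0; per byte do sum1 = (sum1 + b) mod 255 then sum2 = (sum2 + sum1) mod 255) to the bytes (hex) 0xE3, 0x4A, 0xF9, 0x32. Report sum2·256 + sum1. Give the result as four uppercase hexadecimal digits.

Running sums (mod 255):
  after byte 0 (0xE3): sum1=227, sum2=227
  after byte 1 (0x4A): sum1=46, sum2=18
  after byte 2 (0xF9): sum1=40, sum2=58
  after byte 3 (0x32): sum1=90, sum2=148
Checksum = sum2·256 + sum1 = 148·256 + 90 = 37978 = 0x945A.

945A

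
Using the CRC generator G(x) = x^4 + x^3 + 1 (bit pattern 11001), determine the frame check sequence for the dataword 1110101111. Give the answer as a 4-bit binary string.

Append 4 zeros: 11101011110000. Divide by 11001 (XOR where the leading bit is 1):
  pos 0: 11101 XOR 11001 = 00100
  pos 2: 10001 XOR 11001 = 01000
  pos 3: 10001 XOR 11001 = 01000
  pos 4: 10001 XOR 11001 = 01000
  pos 5: 10001 XOR 11001 = 01000
  pos 6: 10000 XOR 11001 = 01001
  pos 7: 10010 XOR 11001 = 01011
  pos 8: 10110 XOR 11001 = 01111
  pos 9: 11110 XOR 11001 = 00111
Remainder (last 4 bits) = 0111. This is the CRC / FCS.

0111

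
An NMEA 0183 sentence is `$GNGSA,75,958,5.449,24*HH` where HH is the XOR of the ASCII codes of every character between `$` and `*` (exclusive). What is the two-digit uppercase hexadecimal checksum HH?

XOR the ASCII codes of the payload characters:
  'G' = 0x47 → acc = 0x47
  'N' = 0x4E → acc = 0x09
  'G' = 0x47 → acc = 0x4E
  'S' = 0x53 → acc = 0x1D
  'A' = 0x41 → acc = 0x5C
  ',' = 0x2C → acc = 0x70
  '7' = 0x37 → acc = 0x47
  '5' = 0x35 → acc = 0x72
  ',' = 0x2C → acc = 0x5E
  '9' = 0x39 → acc = 0x67
  '5' = 0x35 → acc = 0x52
  '8' = 0x38 → acc = 0x6A
  ',' = 0x2C → acc = 0x46
  '5' = 0x35 → acc = 0x73
  '.' = 0x2E → acc = 0x5D
  '4' = 0x34 → acc = 0x69
  '4' = 0x34 → acc = 0x5D
  '9' = 0x39 → acc = 0x64
  ',' = 0x2C → acc = 0x48
  '2' = 0x32 → acc = 0x7A
  '4' = 0x34 → acc = 0x4E
Checksum = 0x4E.

4E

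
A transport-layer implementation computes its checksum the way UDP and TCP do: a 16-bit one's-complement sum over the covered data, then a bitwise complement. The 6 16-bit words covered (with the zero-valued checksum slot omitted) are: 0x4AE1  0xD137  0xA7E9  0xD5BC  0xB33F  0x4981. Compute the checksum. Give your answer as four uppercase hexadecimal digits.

697F

One's-complement addition (fold any carry out of bit 15 back into bit 0):
  0x4AE1 + 0xD137 = 0x11C18 → wrap carry → 0x1C19
  0x1C19 + 0xA7E9 = 0x0C402
  0xC402 + 0xD5BC = 0x199BE → wrap carry → 0x99BF
  0x99BF + 0xB33F = 0x14CFE → wrap carry → 0x4CFF
  0x4CFF + 0x4981 = 0x09680
One's-complement sum = 0x9680.
Checksum = ~0x9680 & 0xFFFF = 0x697F.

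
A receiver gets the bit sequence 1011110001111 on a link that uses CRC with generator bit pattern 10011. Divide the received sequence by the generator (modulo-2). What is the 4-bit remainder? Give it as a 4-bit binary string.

Modulo-2 division of 1011110001111 by 10011:
  pos 0: 10111 XOR 10011 = 00100
  pos 2: 10010 XOR 10011 = 00001
  pos 6: 10011 XOR 10011 = 00000
Remainder = 0011 (nonzero — an error is detected).

0011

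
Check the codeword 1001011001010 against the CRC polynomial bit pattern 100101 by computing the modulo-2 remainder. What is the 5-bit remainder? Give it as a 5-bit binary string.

Modulo-2 division of 1001011001010 by 100101:
  pos 0: 100101 XOR 100101 = 000000
  pos 6: 100101 XOR 100101 = 000000
Remainder = 00000 (zero — the frame passes the CRC check).

00000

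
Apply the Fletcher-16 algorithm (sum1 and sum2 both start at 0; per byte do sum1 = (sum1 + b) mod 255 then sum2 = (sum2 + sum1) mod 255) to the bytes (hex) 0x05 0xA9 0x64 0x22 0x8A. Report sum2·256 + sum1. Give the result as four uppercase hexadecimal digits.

BBBF

Running sums (mod 255):
  after byte 0 (0x05): sum1=5, sum2=5
  after byte 1 (0xA9): sum1=174, sum2=179
  after byte 2 (0x64): sum1=19, sum2=198
  after byte 3 (0x22): sum1=53, sum2=251
  after byte 4 (0x8A): sum1=191, sum2=187
Checksum = sum2·256 + sum1 = 187·256 + 191 = 48063 = 0xBBBF.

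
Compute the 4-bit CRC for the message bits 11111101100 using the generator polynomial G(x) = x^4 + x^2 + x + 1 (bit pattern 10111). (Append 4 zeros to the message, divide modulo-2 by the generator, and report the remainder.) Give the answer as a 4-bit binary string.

0101

Append 4 zeros: 111111011000000. Divide by 10111 (XOR where the leading bit is 1):
  pos 0: 11111 XOR 10111 = 01000
  pos 1: 10001 XOR 10111 = 00110
  pos 3: 11001 XOR 10111 = 01110
  pos 4: 11101 XOR 10111 = 01010
  pos 5: 10100 XOR 10111 = 00011
  pos 8: 11000 XOR 10111 = 01111
  pos 9: 11110 XOR 10111 = 01001
  pos 10: 10010 XOR 10111 = 00101
Remainder (last 4 bits) = 0101. This is the CRC / FCS.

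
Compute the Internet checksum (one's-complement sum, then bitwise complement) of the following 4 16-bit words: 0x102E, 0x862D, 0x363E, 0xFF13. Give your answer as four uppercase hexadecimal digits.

3452

One's-complement addition (fold any carry out of bit 15 back into bit 0):
  0x102E + 0x862D = 0x0965B
  0x965B + 0x363E = 0x0CC99
  0xCC99 + 0xFF13 = 0x1CBAC → wrap carry → 0xCBAD
One's-complement sum = 0xCBAD.
Checksum = ~0xCBAD & 0xFFFF = 0x3452.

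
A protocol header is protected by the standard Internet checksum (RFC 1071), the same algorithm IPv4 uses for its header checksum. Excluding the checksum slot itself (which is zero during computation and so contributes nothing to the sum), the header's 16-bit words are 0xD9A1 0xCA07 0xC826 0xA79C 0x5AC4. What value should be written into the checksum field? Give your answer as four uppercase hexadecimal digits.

91CE

One's-complement addition (fold any carry out of bit 15 back into bit 0):
  0xD9A1 + 0xCA07 = 0x1A3A8 → wrap carry → 0xA3A9
  0xA3A9 + 0xC826 = 0x16BCF → wrap carry → 0x6BD0
  0x6BD0 + 0xA79C = 0x1136C → wrap carry → 0x136D
  0x136D + 0x5AC4 = 0x06E31
One's-complement sum = 0x6E31.
Checksum = ~0x6E31 & 0xFFFF = 0x91CE.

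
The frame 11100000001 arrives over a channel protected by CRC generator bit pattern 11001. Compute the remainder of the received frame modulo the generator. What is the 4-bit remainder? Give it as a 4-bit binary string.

0000

Modulo-2 division of 11100000001 by 11001:
  pos 0: 11100 XOR 11001 = 00101
  pos 2: 10100 XOR 11001 = 01101
  pos 3: 11010 XOR 11001 = 00011
  pos 6: 11001 XOR 11001 = 00000
Remainder = 0000 (zero — the frame passes the CRC check).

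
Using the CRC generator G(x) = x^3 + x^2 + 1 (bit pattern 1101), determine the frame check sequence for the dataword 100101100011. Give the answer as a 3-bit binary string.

010

Append 3 zeros: 100101100011000. Divide by 1101 (XOR where the leading bit is 1):
  pos 0: 1001 XOR 1101 = 0100
  pos 1: 1000 XOR 1101 = 0101
  pos 2: 1011 XOR 1101 = 0110
  pos 3: 1101 XOR 1101 = 0000
  pos 10: 1100 XOR 1101 = 0001
Remainder (last 3 bits) = 010. This is the CRC / FCS.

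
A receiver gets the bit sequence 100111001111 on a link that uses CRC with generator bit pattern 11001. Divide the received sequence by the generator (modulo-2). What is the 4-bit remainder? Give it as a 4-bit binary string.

0100

Modulo-2 division of 100111001111 by 11001:
  pos 0: 10011 XOR 11001 = 01010
  pos 1: 10101 XOR 11001 = 01100
  pos 2: 11000 XOR 11001 = 00001
  pos 6: 10111 XOR 11001 = 01110
  pos 7: 11101 XOR 11001 = 00100
Remainder = 0100 (nonzero — an error is detected).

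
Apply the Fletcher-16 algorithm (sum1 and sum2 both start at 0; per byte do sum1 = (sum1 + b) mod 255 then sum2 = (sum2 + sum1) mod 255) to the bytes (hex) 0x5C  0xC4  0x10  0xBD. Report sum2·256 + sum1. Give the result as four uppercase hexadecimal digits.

9DEE

Running sums (mod 255):
  after byte 0 (0x5C): sum1=92, sum2=92
  after byte 1 (0xC4): sum1=33, sum2=125
  after byte 2 (0x10): sum1=49, sum2=174
  after byte 3 (0xBD): sum1=238, sum2=157
Checksum = sum2·256 + sum1 = 157·256 + 238 = 40430 = 0x9DEE.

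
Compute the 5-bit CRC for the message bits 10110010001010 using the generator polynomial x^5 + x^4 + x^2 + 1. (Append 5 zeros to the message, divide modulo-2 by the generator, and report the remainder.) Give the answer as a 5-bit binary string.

11110

Append 5 zeros: 1011001000101000000. Divide by 110101 (XOR where the leading bit is 1):
  pos 0: 101100 XOR 110101 = 011001
  pos 1: 110011 XOR 110101 = 000110
  pos 4: 110000 XOR 110101 = 000101
  pos 7: 101101 XOR 110101 = 011000
  pos 8: 110000 XOR 110101 = 000101
  pos 11: 101000 XOR 110101 = 011101
  pos 12: 111010 XOR 110101 = 001111
Remainder (last 5 bits) = 11110. This is the CRC / FCS.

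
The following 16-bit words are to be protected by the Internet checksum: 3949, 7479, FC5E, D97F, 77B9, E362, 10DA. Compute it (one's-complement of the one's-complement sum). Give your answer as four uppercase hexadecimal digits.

1068

One's-complement addition (fold any carry out of bit 15 back into bit 0):
  0x3949 + 0x7479 = 0x0ADC2
  0xADC2 + 0xFC5E = 0x1AA20 → wrap carry → 0xAA21
  0xAA21 + 0xD97F = 0x183A0 → wrap carry → 0x83A1
  0x83A1 + 0x77B9 = 0x0FB5A
  0xFB5A + 0xE362 = 0x1DEBC → wrap carry → 0xDEBD
  0xDEBD + 0x10DA = 0x0EF97
One's-complement sum = 0xEF97.
Checksum = ~0xEF97 & 0xFFFF = 0x1068.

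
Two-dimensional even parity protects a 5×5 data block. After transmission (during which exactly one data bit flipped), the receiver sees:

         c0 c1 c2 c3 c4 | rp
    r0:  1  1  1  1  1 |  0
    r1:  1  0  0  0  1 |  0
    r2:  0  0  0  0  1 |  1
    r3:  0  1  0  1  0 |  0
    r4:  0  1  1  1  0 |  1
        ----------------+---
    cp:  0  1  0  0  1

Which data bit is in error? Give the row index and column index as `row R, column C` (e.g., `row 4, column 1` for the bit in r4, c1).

Recompute each row's even parity and compare to rp:
  r0: data parity 1, sent rp 0 → mismatch
  r1: data parity 0, sent rp 0 → ok
  r2: data parity 1, sent rp 1 → ok
  r3: data parity 0, sent rp 0 → ok
  r4: data parity 1, sent rp 1 → ok
Recompute each column's even parity and compare to cp:
  c0: data parity 0, sent cp 0 → ok
  c1: data parity 1, sent cp 1 → ok
  c2: data parity 0, sent cp 0 → ok
  c3: data parity 1, sent cp 0 → mismatch
  c4: data parity 1, sent cp 1 → ok
Exactly one row (r0) and one column (c3) fail → the flipped bit is at their intersection.

row 0, column 3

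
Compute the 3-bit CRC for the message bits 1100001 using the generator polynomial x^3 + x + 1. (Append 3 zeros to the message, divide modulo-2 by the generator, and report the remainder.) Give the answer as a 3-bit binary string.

101

Append 3 zeros: 1100001000. Divide by 1011 (XOR where the leading bit is 1):
  pos 0: 1100 XOR 1011 = 0111
  pos 1: 1110 XOR 1011 = 0101
  pos 2: 1010 XOR 1011 = 0001
  pos 5: 1100 XOR 1011 = 0111
  pos 6: 1110 XOR 1011 = 0101
Remainder (last 3 bits) = 101. This is the CRC / FCS.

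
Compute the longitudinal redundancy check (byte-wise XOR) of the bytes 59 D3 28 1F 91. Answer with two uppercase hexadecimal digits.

2C

XOR the bytes together:
  start with 0x59
  0x59 ⊕ 0xD3 = 0x8A
  0x8A ⊕ 0x28 = 0xA2
  0xA2 ⊕ 0x1F = 0xBD
  0xBD ⊕ 0x91 = 0x2C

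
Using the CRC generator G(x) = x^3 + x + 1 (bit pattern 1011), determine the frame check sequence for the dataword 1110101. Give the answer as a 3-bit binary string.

Append 3 zeros: 1110101000. Divide by 1011 (XOR where the leading bit is 1):
  pos 0: 1110 XOR 1011 = 0101
  pos 1: 1011 XOR 1011 = 0000
  pos 6: 1000 XOR 1011 = 0011
Remainder (last 3 bits) = 011. This is the CRC / FCS.

011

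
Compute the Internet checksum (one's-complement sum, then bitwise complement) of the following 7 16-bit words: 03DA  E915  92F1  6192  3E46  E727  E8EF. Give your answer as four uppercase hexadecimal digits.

102E

One's-complement addition (fold any carry out of bit 15 back into bit 0):
  0x03DA + 0xE915 = 0x0ECEF
  0xECEF + 0x92F1 = 0x17FE0 → wrap carry → 0x7FE1
  0x7FE1 + 0x6192 = 0x0E173
  0xE173 + 0x3E46 = 0x11FB9 → wrap carry → 0x1FBA
  0x1FBA + 0xE727 = 0x106E1 → wrap carry → 0x06E2
  0x06E2 + 0xE8EF = 0x0EFD1
One's-complement sum = 0xEFD1.
Checksum = ~0xEFD1 & 0xFFFF = 0x102E.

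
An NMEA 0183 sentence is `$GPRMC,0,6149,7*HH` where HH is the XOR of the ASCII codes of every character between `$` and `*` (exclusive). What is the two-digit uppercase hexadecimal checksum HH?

XOR the ASCII codes of the payload characters:
  'G' = 0x47 → acc = 0x47
  'P' = 0x50 → acc = 0x17
  'R' = 0x52 → acc = 0x45
  'M' = 0x4D → acc = 0x08
  'C' = 0x43 → acc = 0x4B
  ',' = 0x2C → acc = 0x67
  '0' = 0x30 → acc = 0x57
  ',' = 0x2C → acc = 0x7B
  '6' = 0x36 → acc = 0x4D
  '1' = 0x31 → acc = 0x7C
  '4' = 0x34 → acc = 0x48
  '9' = 0x39 → acc = 0x71
  ',' = 0x2C → acc = 0x5D
  '7' = 0x37 → acc = 0x6A
Checksum = 0x6A.

6A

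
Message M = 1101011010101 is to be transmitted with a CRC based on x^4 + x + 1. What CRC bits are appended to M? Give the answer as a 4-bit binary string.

1101

Append 4 zeros: 11010110101010000. Divide by 10011 (XOR where the leading bit is 1):
  pos 0: 11010 XOR 10011 = 01001
  pos 1: 10011 XOR 10011 = 00000
  pos 6: 10101 XOR 10011 = 00110
  pos 8: 11001 XOR 10011 = 01010
  pos 9: 10100 XOR 10011 = 00111
  pos 11: 11100 XOR 10011 = 01111
  pos 12: 11110 XOR 10011 = 01101
Remainder (last 4 bits) = 1101. This is the CRC / FCS.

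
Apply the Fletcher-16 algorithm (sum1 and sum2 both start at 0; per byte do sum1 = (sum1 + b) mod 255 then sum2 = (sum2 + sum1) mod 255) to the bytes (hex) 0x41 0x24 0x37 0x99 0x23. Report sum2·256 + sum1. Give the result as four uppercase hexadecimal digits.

Running sums (mod 255):
  after byte 0 (0x41): sum1=65, sum2=65
  after byte 1 (0x24): sum1=101, sum2=166
  after byte 2 (0x37): sum1=156, sum2=67
  after byte 3 (0x99): sum1=54, sum2=121
  after byte 4 (0x23): sum1=89, sum2=210
Checksum = sum2·256 + sum1 = 210·256 + 89 = 53849 = 0xD259.

D259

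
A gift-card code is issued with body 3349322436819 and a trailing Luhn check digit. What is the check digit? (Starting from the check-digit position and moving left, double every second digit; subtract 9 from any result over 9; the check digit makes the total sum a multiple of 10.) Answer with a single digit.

9

Partial digits right→left: 9 1 8 6 3 4 2 2 3 9 4 3 3
Double every second digit counting from the check-digit position (so the 1st, 3rd, 5th, ... of the partial from the right).
  doubled (with −9 where >9): 9 7 6 4 6 8 6 → sum 46
  kept as-is: 1 6 4 2 9 3 → sum 25
Total = 46 + 25 = 71.
Check digit = (10 − (71 mod 10)) mod 10 = 9.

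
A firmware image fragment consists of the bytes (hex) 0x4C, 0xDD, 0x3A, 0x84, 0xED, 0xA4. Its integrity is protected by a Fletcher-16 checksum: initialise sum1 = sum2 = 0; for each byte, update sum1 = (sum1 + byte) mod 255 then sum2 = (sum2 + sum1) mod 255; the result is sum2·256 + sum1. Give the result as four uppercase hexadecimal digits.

Running sums (mod 255):
  after byte 0 (0x4C): sum1=76, sum2=76
  after byte 1 (0xDD): sum1=42, sum2=118
  after byte 2 (0x3A): sum1=100, sum2=218
  after byte 3 (0x84): sum1=232, sum2=195
  after byte 4 (0xED): sum1=214, sum2=154
  after byte 5 (0xA4): sum1=123, sum2=22
Checksum = sum2·256 + sum1 = 22·256 + 123 = 5755 = 0x167B.

167B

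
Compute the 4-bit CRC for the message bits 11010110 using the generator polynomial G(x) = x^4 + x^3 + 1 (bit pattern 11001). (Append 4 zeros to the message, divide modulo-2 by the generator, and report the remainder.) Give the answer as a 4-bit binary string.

Append 4 zeros: 110101100000. Divide by 11001 (XOR where the leading bit is 1):
  pos 0: 11010 XOR 11001 = 00011
  pos 3: 11110 XOR 11001 = 00111
  pos 5: 11100 XOR 11001 = 00101
  pos 7: 10100 XOR 11001 = 01101
Remainder (last 4 bits) = 1101. This is the CRC / FCS.

1101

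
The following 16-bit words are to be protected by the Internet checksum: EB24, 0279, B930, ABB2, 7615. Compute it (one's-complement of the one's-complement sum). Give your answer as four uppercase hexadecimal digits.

One's-complement addition (fold any carry out of bit 15 back into bit 0):
  0xEB24 + 0x0279 = 0x0ED9D
  0xED9D + 0xB930 = 0x1A6CD → wrap carry → 0xA6CE
  0xA6CE + 0xABB2 = 0x15280 → wrap carry → 0x5281
  0x5281 + 0x7615 = 0x0C896
One's-complement sum = 0xC896.
Checksum = ~0xC896 & 0xFFFF = 0x3769.

3769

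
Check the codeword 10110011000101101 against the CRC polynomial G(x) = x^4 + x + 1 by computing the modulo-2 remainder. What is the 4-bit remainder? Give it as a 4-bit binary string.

0000

Modulo-2 division of 10110011000101101 by 10011:
  pos 0: 10110 XOR 10011 = 00101
  pos 2: 10101 XOR 10011 = 00110
  pos 4: 11010 XOR 10011 = 01001
  pos 5: 10010 XOR 10011 = 00001
  pos 9: 10101 XOR 10011 = 00110
  pos 11: 11010 XOR 10011 = 01001
  pos 12: 10011 XOR 10011 = 00000
Remainder = 0000 (zero — the frame passes the CRC check).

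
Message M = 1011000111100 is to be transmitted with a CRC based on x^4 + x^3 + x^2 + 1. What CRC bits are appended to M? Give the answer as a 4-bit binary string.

Append 4 zeros: 10110001111000000. Divide by 11101 (XOR where the leading bit is 1):
  pos 0: 10110 XOR 11101 = 01011
  pos 1: 10110 XOR 11101 = 01011
  pos 2: 10110 XOR 11101 = 01011
  pos 3: 10111 XOR 11101 = 01010
  pos 4: 10101 XOR 11101 = 01000
  pos 5: 10001 XOR 11101 = 01100
  pos 6: 11001 XOR 11101 = 00100
  pos 8: 10000 XOR 11101 = 01101
  pos 9: 11010 XOR 11101 = 00111
  pos 11: 11100 XOR 11101 = 00001
Remainder (last 4 bits) = 0010. This is the CRC / FCS.

0010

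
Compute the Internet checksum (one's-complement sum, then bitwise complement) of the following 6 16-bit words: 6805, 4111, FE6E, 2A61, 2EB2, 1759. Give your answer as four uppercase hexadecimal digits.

E80D

One's-complement addition (fold any carry out of bit 15 back into bit 0):
  0x6805 + 0x4111 = 0x0A916
  0xA916 + 0xFE6E = 0x1A784 → wrap carry → 0xA785
  0xA785 + 0x2A61 = 0x0D1E6
  0xD1E6 + 0x2EB2 = 0x10098 → wrap carry → 0x0099
  0x0099 + 0x1759 = 0x017F2
One's-complement sum = 0x17F2.
Checksum = ~0x17F2 & 0xFFFF = 0xE80D.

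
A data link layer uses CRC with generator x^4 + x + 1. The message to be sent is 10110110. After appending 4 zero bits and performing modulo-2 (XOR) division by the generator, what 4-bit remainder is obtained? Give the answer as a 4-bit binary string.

Append 4 zeros: 101101100000. Divide by 10011 (XOR where the leading bit is 1):
  pos 0: 10110 XOR 10011 = 00101
  pos 2: 10111 XOR 10011 = 00100
  pos 4: 10000 XOR 10011 = 00011
  pos 7: 11000 XOR 10011 = 01011
Remainder (last 4 bits) = 1011. This is the CRC / FCS.

1011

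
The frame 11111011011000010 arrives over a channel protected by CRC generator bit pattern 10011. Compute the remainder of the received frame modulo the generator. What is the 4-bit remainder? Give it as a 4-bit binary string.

Modulo-2 division of 11111011011000010 by 10011:
  pos 0: 11111 XOR 10011 = 01100
  pos 1: 11000 XOR 10011 = 01011
  pos 2: 10111 XOR 10011 = 00100
  pos 4: 10010 XOR 10011 = 00001
  pos 8: 11100 XOR 10011 = 01111
  pos 9: 11110 XOR 10011 = 01101
  pos 10: 11010 XOR 10011 = 01001
  pos 11: 10011 XOR 10011 = 00000
Remainder = 0000 (zero — the frame passes the CRC check).

0000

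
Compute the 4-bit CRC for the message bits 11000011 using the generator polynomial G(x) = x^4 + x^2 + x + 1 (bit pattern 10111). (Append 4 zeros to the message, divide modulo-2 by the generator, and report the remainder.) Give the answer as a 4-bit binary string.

Append 4 zeros: 110000110000. Divide by 10111 (XOR where the leading bit is 1):
  pos 0: 11000 XOR 10111 = 01111
  pos 1: 11110 XOR 10111 = 01001
  pos 2: 10011 XOR 10111 = 00100
  pos 4: 10010 XOR 10111 = 00101
  pos 6: 10100 XOR 10111 = 00011
Remainder (last 4 bits) = 0110. This is the CRC / FCS.

0110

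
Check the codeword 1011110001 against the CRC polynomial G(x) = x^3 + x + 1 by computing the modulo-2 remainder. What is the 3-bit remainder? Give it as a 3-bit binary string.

Modulo-2 division of 1011110001 by 1011:
  pos 0: 1011 XOR 1011 = 0000
  pos 4: 1100 XOR 1011 = 0111
  pos 5: 1110 XOR 1011 = 0101
  pos 6: 1011 XOR 1011 = 0000
Remainder = 000 (zero — the frame passes the CRC check).

000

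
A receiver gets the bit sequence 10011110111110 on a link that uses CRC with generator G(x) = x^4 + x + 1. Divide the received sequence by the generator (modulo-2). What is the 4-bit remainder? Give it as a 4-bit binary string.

0101

Modulo-2 division of 10011110111110 by 10011:
  pos 0: 10011 XOR 10011 = 00000
  pos 5: 11011 XOR 10011 = 01000
  pos 6: 10001 XOR 10011 = 00010
  pos 9: 10110 XOR 10011 = 00101
Remainder = 0101 (nonzero — an error is detected).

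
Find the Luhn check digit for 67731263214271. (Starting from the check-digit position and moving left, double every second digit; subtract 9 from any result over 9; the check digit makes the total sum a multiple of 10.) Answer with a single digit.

8

Partial digits right→left: 1 7 2 4 1 2 3 6 2 1 3 7 7 6
Double every second digit counting from the check-digit position (so the 1st, 3rd, 5th, ... of the partial from the right).
  doubled (with −9 where >9): 2 4 2 6 4 6 5 → sum 29
  kept as-is: 7 4 2 6 1 7 6 → sum 33
Total = 29 + 33 = 62.
Check digit = (10 − (62 mod 10)) mod 10 = 8.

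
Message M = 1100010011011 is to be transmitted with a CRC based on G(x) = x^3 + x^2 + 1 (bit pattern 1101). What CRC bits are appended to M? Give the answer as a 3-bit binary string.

Append 3 zeros: 1100010011011000. Divide by 1101 (XOR where the leading bit is 1):
  pos 0: 1100 XOR 1101 = 0001
  pos 3: 1010 XOR 1101 = 0111
  pos 4: 1110 XOR 1101 = 0011
  pos 6: 1111 XOR 1101 = 0010
  pos 8: 1001 XOR 1101 = 0100
  pos 9: 1001 XOR 1101 = 0100
  pos 10: 1000 XOR 1101 = 0101
  pos 11: 1010 XOR 1101 = 0111
  pos 12: 1110 XOR 1101 = 0011
Remainder (last 3 bits) = 011. This is the CRC / FCS.

011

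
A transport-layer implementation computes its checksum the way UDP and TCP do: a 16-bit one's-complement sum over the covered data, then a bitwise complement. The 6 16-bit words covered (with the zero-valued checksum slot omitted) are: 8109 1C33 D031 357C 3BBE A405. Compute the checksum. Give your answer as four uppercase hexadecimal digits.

7D51

One's-complement addition (fold any carry out of bit 15 back into bit 0):
  0x8109 + 0x1C33 = 0x09D3C
  0x9D3C + 0xD031 = 0x16D6D → wrap carry → 0x6D6E
  0x6D6E + 0x357C = 0x0A2EA
  0xA2EA + 0x3BBE = 0x0DEA8
  0xDEA8 + 0xA405 = 0x182AD → wrap carry → 0x82AE
One's-complement sum = 0x82AE.
Checksum = ~0x82AE & 0xFFFF = 0x7D51.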